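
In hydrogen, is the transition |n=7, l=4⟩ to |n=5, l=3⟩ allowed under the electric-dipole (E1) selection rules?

allowed

Δl = 3 − 4 = -1; the E1 rule Δl = ±1 is ✓.
All E1 selection rules are satisfied.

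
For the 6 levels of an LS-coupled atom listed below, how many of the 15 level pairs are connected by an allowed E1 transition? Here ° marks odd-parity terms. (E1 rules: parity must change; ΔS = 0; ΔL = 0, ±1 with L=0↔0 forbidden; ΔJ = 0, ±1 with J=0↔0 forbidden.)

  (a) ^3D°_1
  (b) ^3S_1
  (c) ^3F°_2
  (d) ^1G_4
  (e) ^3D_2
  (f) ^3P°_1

(a)–(b): forbidden (ΔL).
(a)–(c): forbidden (parity).
(a)–(d): forbidden (ΔS, ΔL, ΔJ).
(a)–(e): allowed.
(a)–(f): forbidden (parity).
(b)–(c): forbidden (ΔL).
(b)–(d): forbidden (parity, ΔS, ΔL, ΔJ).
(b)–(e): forbidden (parity, ΔL).
(b)–(f): allowed.
(c)–(d): forbidden (ΔS, ΔJ).
(c)–(e): allowed.
(c)–(f): forbidden (parity, ΔL).
(d)–(e): forbidden (parity, ΔS, ΔL, ΔJ).
(d)–(f): forbidden (ΔS, ΔL, ΔJ).
(e)–(f): allowed.
Allowed pairs: 4 of 15.

4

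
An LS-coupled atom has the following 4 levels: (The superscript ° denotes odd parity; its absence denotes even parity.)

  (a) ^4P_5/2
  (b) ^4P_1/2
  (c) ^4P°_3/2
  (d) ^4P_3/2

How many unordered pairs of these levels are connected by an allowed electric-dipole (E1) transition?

3

(a)–(b): forbidden (parity, ΔJ).
(a)–(c): allowed.
(a)–(d): forbidden (parity).
(b)–(c): allowed.
(b)–(d): forbidden (parity).
(c)–(d): allowed.
Allowed pairs: 3 of 6.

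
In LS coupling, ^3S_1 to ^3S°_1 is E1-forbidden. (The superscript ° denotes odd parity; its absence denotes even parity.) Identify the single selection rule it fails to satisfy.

ΔS = 0: S: 1 → 1 — passes.
ΔL = 0, ±1 (not L=0↔0): L: 0 → 0, ΔL = +0 — fails.
Parity must change: even → odd — passes.
ΔJ = 0, ±1 (not J=0↔0): J: 1 → 1, ΔJ = +0 — passes.

the L=0 ↔ L=0 exclusion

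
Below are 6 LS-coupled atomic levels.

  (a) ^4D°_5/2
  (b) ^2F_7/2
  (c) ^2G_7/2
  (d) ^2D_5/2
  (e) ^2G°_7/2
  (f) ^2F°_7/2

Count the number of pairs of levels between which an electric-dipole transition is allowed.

(a)–(b): forbidden (ΔS).
(a)–(c): forbidden (ΔS, ΔL).
(a)–(d): forbidden (ΔS).
(a)–(e): forbidden (parity, ΔS, ΔL).
(a)–(f): forbidden (parity, ΔS).
(b)–(c): forbidden (parity).
(b)–(d): forbidden (parity).
(b)–(e): allowed.
(b)–(f): allowed.
(c)–(d): forbidden (parity, ΔL).
(c)–(e): allowed.
(c)–(f): allowed.
(d)–(e): forbidden (ΔL).
(d)–(f): allowed.
(e)–(f): forbidden (parity).
Allowed pairs: 5 of 15.

5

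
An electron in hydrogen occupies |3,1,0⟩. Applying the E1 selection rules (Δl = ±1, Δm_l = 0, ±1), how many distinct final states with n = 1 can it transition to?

1

E1 requires Δl = ±1, so l_f ∈ {0, 2}; with 0 ≤ l_f ≤ n_f−1 = 0, the allowed l_f values are {0}.
For l_f = 0: m_f ∈ {m_i−1, m_i, m_i+1} ∩ [−0, 0] = {0} → 1 state.
Total: 1.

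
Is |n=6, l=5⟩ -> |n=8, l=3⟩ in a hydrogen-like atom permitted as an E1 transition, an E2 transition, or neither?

E2

Δl = 3 − 5 = -2; l_i + l_f = 8.
E1 (Δl = ±1): not satisfied.
E2 (Δl = 0,±2, l_i+l_f ≥ 2): satisfied.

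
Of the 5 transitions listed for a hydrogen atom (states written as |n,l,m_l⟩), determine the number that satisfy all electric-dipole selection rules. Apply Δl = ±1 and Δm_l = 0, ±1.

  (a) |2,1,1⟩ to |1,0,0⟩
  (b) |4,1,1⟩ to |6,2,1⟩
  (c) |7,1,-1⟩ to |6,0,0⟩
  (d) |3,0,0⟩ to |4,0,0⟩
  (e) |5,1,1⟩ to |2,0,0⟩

(a) allowed
(b) allowed
(c) allowed
(d) forbidden — Δl = +0 (E1 requires Δl = ±1)
(e) allowed
Total allowed: 4 of 5.

4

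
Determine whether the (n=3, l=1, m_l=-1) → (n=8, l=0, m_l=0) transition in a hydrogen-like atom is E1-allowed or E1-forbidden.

l: 1 → 0 (Δl = -1). Δl = ±1 ✓.
Δm_l = 0 − (-1) = +1. E1 requires Δm_l = 0, ±1: ✓.
All E1 selection rules are satisfied.

allowed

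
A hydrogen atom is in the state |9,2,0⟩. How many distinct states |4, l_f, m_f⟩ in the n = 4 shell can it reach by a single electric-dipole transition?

6

E1 requires Δl = ±1, so l_f ∈ {1, 3}; with 0 ≤ l_f ≤ n_f−1 = 3, the allowed l_f values are {1, 3}.
For l_f = 1: m_f ∈ {m_i−1, m_i, m_i+1} ∩ [−1, 1] = {-1, 0, 1} → 3 states.
For l_f = 3: m_f ∈ {m_i−1, m_i, m_i+1} ∩ [−3, 3] = {-1, 0, 1} → 3 states.
Total: 6.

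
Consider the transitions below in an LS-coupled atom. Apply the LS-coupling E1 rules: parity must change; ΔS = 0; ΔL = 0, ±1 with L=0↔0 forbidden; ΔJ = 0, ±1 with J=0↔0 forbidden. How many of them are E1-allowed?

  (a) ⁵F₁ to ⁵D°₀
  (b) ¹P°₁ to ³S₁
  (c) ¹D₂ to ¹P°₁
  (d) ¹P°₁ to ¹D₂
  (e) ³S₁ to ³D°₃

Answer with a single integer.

(a) allowed
(b) forbidden (ΔS fails)
(c) allowed
(d) allowed
(e) forbidden (ΔL, ΔJ fail)
Total allowed: 3 of 5.

3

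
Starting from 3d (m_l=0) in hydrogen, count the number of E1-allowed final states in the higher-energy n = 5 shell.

6

E1 requires Δl = ±1, so l_f ∈ {1, 3}; with 0 ≤ l_f ≤ n_f−1 = 4, the allowed l_f values are {1, 3}.
For l_f = 1: m_f ∈ {m_i−1, m_i, m_i+1} ∩ [−1, 1] = {-1, 0, 1} → 3 states.
For l_f = 3: m_f ∈ {m_i−1, m_i, m_i+1} ∩ [−3, 3] = {-1, 0, 1} → 3 states.
Total: 6.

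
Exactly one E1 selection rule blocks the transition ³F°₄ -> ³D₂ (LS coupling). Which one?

the ΔJ = 0, ±1 rule

Parity must change: odd → even — ✓.
ΔS = 0: S: 1 → 1 — ✓.
ΔL = 0, ±1 (not L=0↔0): L: 3 → 2, ΔL = -1 — ✓.
ΔJ = 0, ±1 (not J=0↔0): J: 4 → 2, ΔJ = -2 — ✗.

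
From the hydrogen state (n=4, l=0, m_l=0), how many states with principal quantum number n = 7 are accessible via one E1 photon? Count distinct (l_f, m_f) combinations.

E1 requires Δl = ±1, so l_f ∈ {-1, 1}; with 0 ≤ l_f ≤ n_f−1 = 6, the allowed l_f values are {1}.
For l_f = 1: m_f ∈ {m_i−1, m_i, m_i+1} ∩ [−1, 1] = {-1, 0, 1} → 3 states.
Total: 3.

3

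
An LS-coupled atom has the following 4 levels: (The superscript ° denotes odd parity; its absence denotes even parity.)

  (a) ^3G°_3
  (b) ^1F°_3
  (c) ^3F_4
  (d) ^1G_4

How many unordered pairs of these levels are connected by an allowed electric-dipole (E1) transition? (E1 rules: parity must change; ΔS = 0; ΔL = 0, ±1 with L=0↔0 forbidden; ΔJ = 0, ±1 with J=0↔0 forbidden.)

(a)–(b): forbidden (parity, ΔS).
(a)–(c): allowed.
(a)–(d): forbidden (ΔS).
(b)–(c): forbidden (ΔS).
(b)–(d): allowed.
(c)–(d): forbidden (parity, ΔS).
Allowed pairs: 2 of 6.

2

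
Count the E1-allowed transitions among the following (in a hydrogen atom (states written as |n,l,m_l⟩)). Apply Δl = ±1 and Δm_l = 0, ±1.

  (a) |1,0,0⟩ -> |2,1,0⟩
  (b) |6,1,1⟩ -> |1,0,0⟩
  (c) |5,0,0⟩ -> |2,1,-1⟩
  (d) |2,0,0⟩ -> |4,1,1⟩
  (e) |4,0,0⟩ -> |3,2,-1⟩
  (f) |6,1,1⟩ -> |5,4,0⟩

4

(a) allowed
(b) allowed
(c) allowed
(d) allowed
(e) forbidden — Δl = +2 (E1 requires Δl = ±1)
(f) forbidden — Δl = +3 (E1 requires Δl = ±1)
Total allowed: 4 of 6.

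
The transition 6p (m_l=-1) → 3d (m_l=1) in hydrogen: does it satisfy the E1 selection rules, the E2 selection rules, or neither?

neither

Δl = 2 − 1 = +1; l_i + l_f = 3.
Δm_l = +2.
E1 (Δl = ±1, |Δm_l| ≤ 1): not satisfied.
E2 (Δl = 0,±2, l_i+l_f ≥ 2, |Δm_l| ≤ 2): not satisfied.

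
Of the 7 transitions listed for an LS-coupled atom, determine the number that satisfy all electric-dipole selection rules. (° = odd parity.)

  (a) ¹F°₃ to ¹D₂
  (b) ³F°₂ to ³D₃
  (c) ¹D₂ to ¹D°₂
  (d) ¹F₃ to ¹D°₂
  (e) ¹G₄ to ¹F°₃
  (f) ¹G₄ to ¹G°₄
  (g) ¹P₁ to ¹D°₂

(a) allowed
(b) allowed
(c) allowed
(d) allowed
(e) allowed
(f) allowed
(g) allowed
Total allowed: 7 of 7.

7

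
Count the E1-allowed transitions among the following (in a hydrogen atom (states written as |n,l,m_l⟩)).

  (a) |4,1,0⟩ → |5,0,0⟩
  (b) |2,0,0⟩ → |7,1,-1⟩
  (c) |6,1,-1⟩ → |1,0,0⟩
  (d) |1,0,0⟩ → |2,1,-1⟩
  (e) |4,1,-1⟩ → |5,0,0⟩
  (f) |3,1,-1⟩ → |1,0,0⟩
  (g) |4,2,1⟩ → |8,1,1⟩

(a) allowed
(b) allowed
(c) allowed
(d) allowed
(e) allowed
(f) allowed
(g) allowed
Total allowed: 7 of 7.

7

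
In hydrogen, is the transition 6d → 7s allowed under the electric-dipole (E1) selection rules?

l: 2 → 0 (Δl = -2). Δl = ±1 ✗.
The transition is electric-dipole forbidden.

forbidden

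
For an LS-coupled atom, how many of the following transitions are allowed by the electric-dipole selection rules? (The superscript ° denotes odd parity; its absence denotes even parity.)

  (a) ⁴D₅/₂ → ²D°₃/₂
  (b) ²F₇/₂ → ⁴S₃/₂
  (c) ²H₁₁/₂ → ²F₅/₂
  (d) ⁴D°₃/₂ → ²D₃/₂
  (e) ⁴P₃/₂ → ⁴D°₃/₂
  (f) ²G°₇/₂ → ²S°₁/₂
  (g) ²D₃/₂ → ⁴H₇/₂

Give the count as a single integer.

(a) forbidden (ΔS fails)
(b) forbidden (parity, ΔS, ΔL, ΔJ fail)
(c) forbidden (parity, ΔL, ΔJ fail)
(d) forbidden (ΔS fails)
(e) allowed
(f) forbidden (parity, ΔL, ΔJ fail)
(g) forbidden (parity, ΔS, ΔL, ΔJ fail)
Total allowed: 1 of 7.

1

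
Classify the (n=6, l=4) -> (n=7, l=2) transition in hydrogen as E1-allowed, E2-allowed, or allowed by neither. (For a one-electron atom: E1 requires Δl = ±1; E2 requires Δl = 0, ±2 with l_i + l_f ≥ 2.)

E2

Δl = 2 − 4 = -2; l_i + l_f = 6.
E1 (Δl = ±1): not satisfied.
E2 (Δl = 0,±2, l_i+l_f ≥ 2): satisfied.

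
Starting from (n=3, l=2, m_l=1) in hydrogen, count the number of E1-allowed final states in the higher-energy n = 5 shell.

5

E1 requires Δl = ±1, so l_f ∈ {1, 3}; with 0 ≤ l_f ≤ n_f−1 = 4, the allowed l_f values are {1, 3}.
For l_f = 1: m_f ∈ {m_i−1, m_i, m_i+1} ∩ [−1, 1] = {0, 1} → 2 states.
For l_f = 3: m_f ∈ {m_i−1, m_i, m_i+1} ∩ [−3, 3] = {0, 1, 2} → 3 states.
Total: 5.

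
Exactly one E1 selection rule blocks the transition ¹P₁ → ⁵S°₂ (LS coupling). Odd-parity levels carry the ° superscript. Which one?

Initial level: S=0, L=1, J=1, parity even. Final level: S=2, L=0, J=2, parity odd.
Parity must change: even → odd — satisfied.
ΔL = 0, ±1 (not L=0↔0): L: 1 → 0, ΔL = -1 — satisfied.
ΔJ = 0, ±1 (not J=0↔0): J: 1 → 2, ΔJ = +1 — satisfied.
ΔS = 0: S: 0 → 2 — violated.

the ΔS = 0 rule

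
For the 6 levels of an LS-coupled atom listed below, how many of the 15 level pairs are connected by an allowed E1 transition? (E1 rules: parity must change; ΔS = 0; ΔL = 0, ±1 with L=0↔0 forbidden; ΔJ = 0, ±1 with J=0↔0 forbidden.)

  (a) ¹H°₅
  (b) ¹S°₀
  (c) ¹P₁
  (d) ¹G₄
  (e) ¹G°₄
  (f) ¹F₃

4

(a)–(b): forbidden (parity, ΔL, ΔJ).
(a)–(c): forbidden (ΔL, ΔJ).
(a)–(d): allowed.
(a)–(e): forbidden (parity).
(a)–(f): forbidden (ΔL, ΔJ).
(b)–(c): allowed.
(b)–(d): forbidden (ΔL, ΔJ).
(b)–(e): forbidden (parity, ΔL, ΔJ).
(b)–(f): forbidden (ΔL, ΔJ).
(c)–(d): forbidden (parity, ΔL, ΔJ).
(c)–(e): forbidden (ΔL, ΔJ).
(c)–(f): forbidden (parity, ΔL, ΔJ).
(d)–(e): allowed.
(d)–(f): forbidden (parity).
(e)–(f): allowed.
Allowed pairs: 4 of 15.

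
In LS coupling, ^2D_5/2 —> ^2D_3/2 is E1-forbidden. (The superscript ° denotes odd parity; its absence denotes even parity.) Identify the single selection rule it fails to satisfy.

Parity must change: even → even — violated.
ΔS = 0: S: 1/2 → 1/2 — satisfied.
ΔL = 0, ±1 (not L=0↔0): L: 2 → 2, ΔL = +0 — satisfied.
ΔJ = 0, ±1 (not J=0↔0): J: 5/2 → 3/2, ΔJ = -1 — satisfied.

parity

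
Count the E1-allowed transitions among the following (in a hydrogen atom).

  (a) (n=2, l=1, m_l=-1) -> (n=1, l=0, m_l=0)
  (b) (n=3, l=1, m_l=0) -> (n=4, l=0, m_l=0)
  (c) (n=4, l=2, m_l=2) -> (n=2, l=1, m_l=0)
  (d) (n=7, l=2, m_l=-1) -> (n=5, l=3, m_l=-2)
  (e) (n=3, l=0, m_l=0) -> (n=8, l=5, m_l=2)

(a) allowed
(b) allowed
(c) forbidden — Δm_l = -2 (E1 requires Δm_l = 0, ±1)
(d) allowed
(e) forbidden — Δl = +5 (E1 requires Δl = ±1); Δm_l = +2 (E1 requires Δm_l = 0, ±1)
Total allowed: 3 of 5.

3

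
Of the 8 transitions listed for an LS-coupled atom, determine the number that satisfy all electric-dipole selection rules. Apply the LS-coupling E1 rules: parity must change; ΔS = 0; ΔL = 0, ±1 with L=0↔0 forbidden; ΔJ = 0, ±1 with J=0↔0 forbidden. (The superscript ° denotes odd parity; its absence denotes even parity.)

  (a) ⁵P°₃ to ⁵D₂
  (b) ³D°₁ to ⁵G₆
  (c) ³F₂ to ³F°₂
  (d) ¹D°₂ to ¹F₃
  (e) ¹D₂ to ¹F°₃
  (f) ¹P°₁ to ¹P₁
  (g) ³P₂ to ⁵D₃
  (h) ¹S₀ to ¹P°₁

6

(a) allowed
(b) forbidden (ΔS, ΔL, ΔJ fail)
(c) allowed
(d) allowed
(e) allowed
(f) allowed
(g) forbidden (parity, ΔS fail)
(h) allowed
Total allowed: 6 of 8.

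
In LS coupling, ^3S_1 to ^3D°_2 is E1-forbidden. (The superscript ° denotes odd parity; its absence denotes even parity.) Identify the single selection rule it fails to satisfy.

Initial level: S=1, L=0, J=1, parity even. Final level: S=1, L=2, J=2, parity odd.
ΔL = 0, ±1 (not L=0↔0): L: 0 → 2, ΔL = +2 — ✗.
Parity must change: even → odd — ✓.
ΔS = 0: S: 1 → 1 — ✓.
ΔJ = 0, ±1 (not J=0↔0): J: 1 → 2, ΔJ = +1 — ✓.

the ΔL = 0, ±1 rule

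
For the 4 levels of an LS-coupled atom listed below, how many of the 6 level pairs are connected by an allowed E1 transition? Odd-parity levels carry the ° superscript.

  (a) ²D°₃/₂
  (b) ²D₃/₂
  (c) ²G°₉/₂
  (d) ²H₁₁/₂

(a)–(b): allowed.
(a)–(c): forbidden (parity, ΔL, ΔJ).
(a)–(d): forbidden (ΔL, ΔJ).
(b)–(c): forbidden (ΔL, ΔJ).
(b)–(d): forbidden (parity, ΔL, ΔJ).
(c)–(d): allowed.
Allowed pairs: 2 of 6.

2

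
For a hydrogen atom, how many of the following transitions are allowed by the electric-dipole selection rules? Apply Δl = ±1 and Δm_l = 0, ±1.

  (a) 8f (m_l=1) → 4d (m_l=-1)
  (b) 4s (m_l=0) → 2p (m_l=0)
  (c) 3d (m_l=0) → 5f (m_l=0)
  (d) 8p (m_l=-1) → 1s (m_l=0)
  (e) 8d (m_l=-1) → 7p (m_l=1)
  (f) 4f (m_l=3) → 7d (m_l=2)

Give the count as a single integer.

(a) forbidden — Δm_l = -2 (E1 requires Δm_l = 0, ±1)
(b) allowed
(c) allowed
(d) allowed
(e) forbidden — Δm_l = +2 (E1 requires Δm_l = 0, ±1)
(f) allowed
Total allowed: 4 of 6.

4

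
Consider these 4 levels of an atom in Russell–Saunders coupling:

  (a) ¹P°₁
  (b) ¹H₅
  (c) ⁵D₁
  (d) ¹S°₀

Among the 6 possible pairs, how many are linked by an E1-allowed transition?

0

(a)–(b): forbidden (ΔL, ΔJ).
(a)–(c): forbidden (ΔS).
(a)–(d): forbidden (parity).
(b)–(c): forbidden (parity, ΔS, ΔL, ΔJ).
(b)–(d): forbidden (ΔL, ΔJ).
(c)–(d): forbidden (ΔS, ΔL).
Allowed pairs: 0 of 6.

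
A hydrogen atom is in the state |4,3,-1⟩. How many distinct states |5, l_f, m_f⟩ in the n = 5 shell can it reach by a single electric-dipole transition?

E1 requires Δl = ±1, so l_f ∈ {2, 4}; with 0 ≤ l_f ≤ n_f−1 = 4, the allowed l_f values are {2, 4}.
For l_f = 2: m_f ∈ {m_i−1, m_i, m_i+1} ∩ [−2, 2] = {-2, -1, 0} → 3 states.
For l_f = 4: m_f ∈ {m_i−1, m_i, m_i+1} ∩ [−4, 4] = {-2, -1, 0} → 3 states.
Total: 6.

6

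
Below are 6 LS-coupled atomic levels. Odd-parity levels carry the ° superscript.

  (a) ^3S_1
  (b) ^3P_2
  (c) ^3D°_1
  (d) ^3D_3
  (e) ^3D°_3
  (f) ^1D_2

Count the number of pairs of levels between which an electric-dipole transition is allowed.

(a)–(b): forbidden (parity).
(a)–(c): forbidden (ΔL).
(a)–(d): forbidden (parity, ΔL, ΔJ).
(a)–(e): forbidden (ΔL, ΔJ).
(a)–(f): forbidden (parity, ΔS, ΔL).
(b)–(c): allowed.
(b)–(d): forbidden (parity).
(b)–(e): allowed.
(b)–(f): forbidden (parity, ΔS).
(c)–(d): forbidden (ΔJ).
(c)–(e): forbidden (parity, ΔJ).
(c)–(f): forbidden (ΔS).
(d)–(e): allowed.
(d)–(f): forbidden (parity, ΔS).
(e)–(f): forbidden (ΔS).
Allowed pairs: 3 of 15.

3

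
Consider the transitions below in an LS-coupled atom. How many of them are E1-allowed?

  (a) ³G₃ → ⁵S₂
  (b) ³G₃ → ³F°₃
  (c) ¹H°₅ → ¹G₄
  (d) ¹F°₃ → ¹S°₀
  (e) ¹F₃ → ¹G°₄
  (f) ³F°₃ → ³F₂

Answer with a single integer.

4

(a) forbidden (parity, ΔS, ΔL fail)
(b) allowed
(c) allowed
(d) forbidden (parity, ΔL, ΔJ fail)
(e) allowed
(f) allowed
Total allowed: 4 of 6.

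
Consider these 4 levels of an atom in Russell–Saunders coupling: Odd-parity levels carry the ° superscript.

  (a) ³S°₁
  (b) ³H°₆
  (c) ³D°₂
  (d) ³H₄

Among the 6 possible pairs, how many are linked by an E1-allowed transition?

(a)–(b): forbidden (parity, ΔL, ΔJ).
(a)–(c): forbidden (parity, ΔL).
(a)–(d): forbidden (ΔL, ΔJ).
(b)–(c): forbidden (parity, ΔL, ΔJ).
(b)–(d): forbidden (ΔJ).
(c)–(d): forbidden (ΔL, ΔJ).
Allowed pairs: 0 of 6.

0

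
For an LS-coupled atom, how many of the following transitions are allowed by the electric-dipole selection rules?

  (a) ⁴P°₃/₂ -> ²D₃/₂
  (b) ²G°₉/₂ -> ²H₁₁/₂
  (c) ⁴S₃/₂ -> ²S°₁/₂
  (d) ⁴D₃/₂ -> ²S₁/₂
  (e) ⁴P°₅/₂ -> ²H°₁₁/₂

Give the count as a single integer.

1

(a) forbidden (ΔS fails)
(b) allowed
(c) forbidden (ΔS, ΔL fail)
(d) forbidden (parity, ΔS, ΔL fail)
(e) forbidden (parity, ΔS, ΔL, ΔJ fail)
Total allowed: 1 of 5.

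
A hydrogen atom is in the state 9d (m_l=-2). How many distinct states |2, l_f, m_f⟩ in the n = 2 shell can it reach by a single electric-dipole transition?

E1 requires Δl = ±1, so l_f ∈ {1, 3}; with 0 ≤ l_f ≤ n_f−1 = 1, the allowed l_f values are {1}.
For l_f = 1: m_f ∈ {m_i−1, m_i, m_i+1} ∩ [−1, 1] = {-1} → 1 state.
Total: 1.

1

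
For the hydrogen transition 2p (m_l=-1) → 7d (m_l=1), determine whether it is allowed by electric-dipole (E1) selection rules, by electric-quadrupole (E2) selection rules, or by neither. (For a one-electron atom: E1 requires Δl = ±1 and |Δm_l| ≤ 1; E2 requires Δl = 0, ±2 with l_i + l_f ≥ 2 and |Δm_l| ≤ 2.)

Δl = 2 − 1 = +1; l_i + l_f = 3.
Δm_l = +2.
E1 (Δl = ±1, |Δm_l| ≤ 1): not satisfied.
E2 (Δl = 0,±2, l_i+l_f ≥ 2, |Δm_l| ≤ 2): not satisfied.

neither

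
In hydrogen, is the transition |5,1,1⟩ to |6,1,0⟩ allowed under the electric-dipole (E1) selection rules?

forbidden

l: 1 → 1 (Δl = +0). Δl = ±1 ✗.
Δm_l = 0 − (1) = -1. E1 requires Δm_l = 0, ±1: ✓.
The transition is electric-dipole forbidden.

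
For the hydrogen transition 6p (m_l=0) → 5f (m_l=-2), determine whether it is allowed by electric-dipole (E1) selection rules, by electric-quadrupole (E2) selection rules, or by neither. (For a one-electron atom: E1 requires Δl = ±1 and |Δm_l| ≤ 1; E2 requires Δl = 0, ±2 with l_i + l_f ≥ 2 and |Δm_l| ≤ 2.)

Δl = 3 − 1 = +2; l_i + l_f = 4.
Δm_l = -2.
E1 (Δl = ±1, |Δm_l| ≤ 1): not satisfied.
E2 (Δl = 0,±2, l_i+l_f ≥ 2, |Δm_l| ≤ 2): satisfied.

E2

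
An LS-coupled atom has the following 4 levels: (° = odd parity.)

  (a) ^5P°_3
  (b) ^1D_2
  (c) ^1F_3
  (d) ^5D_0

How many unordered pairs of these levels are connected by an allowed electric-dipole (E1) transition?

0

(a)–(b): forbidden (ΔS).
(a)–(c): forbidden (ΔS, ΔL).
(a)–(d): forbidden (ΔJ).
(b)–(c): forbidden (parity).
(b)–(d): forbidden (parity, ΔS, ΔJ).
(c)–(d): forbidden (parity, ΔS, ΔJ).
Allowed pairs: 0 of 6.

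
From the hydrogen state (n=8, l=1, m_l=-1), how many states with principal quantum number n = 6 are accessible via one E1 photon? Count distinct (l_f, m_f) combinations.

E1 requires Δl = ±1, so l_f ∈ {0, 2}; with 0 ≤ l_f ≤ n_f−1 = 5, the allowed l_f values are {0, 2}.
For l_f = 0: m_f ∈ {m_i−1, m_i, m_i+1} ∩ [−0, 0] = {0} → 1 state.
For l_f = 2: m_f ∈ {m_i−1, m_i, m_i+1} ∩ [−2, 2] = {-2, -1, 0} → 3 states.
Total: 4.

4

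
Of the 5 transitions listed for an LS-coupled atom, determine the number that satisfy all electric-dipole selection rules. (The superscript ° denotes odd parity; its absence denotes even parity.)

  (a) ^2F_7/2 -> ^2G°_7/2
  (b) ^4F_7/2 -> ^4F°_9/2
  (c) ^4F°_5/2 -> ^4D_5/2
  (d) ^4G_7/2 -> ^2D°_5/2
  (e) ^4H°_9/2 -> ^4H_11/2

4

(a) allowed
(b) allowed
(c) allowed
(d) forbidden (ΔS, ΔL fail)
(e) allowed
Total allowed: 4 of 5.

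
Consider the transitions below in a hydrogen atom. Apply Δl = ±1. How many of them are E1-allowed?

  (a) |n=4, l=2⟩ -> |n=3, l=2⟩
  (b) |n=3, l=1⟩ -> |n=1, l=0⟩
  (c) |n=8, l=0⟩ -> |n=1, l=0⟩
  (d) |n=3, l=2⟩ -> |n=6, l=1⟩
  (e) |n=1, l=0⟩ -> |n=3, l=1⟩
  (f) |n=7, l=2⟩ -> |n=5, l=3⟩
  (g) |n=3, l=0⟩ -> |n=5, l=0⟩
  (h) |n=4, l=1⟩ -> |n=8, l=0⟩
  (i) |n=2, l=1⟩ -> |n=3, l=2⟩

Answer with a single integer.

6

(a) forbidden — Δl = +0 (E1 requires Δl = ±1)
(b) allowed
(c) forbidden — Δl = +0 (E1 requires Δl = ±1)
(d) allowed
(e) allowed
(f) allowed
(g) forbidden — Δl = +0 (E1 requires Δl = ±1)
(h) allowed
(i) allowed
Total allowed: 6 of 9.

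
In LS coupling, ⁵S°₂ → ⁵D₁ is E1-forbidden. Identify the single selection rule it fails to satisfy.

Reading off the term symbols: S 2→2, L 0→2, J 2→1, parity odd→even.
ΔL = 0, ±1 (not L=0↔0): L: 0 → 2, ΔL = +2 — ✗.
Parity must change: odd → even — ✓.
ΔJ = 0, ±1 (not J=0↔0): J: 2 → 1, ΔJ = -1 — ✓.
ΔS = 0: S: 2 → 2 — ✓.

the ΔL = 0, ±1 rule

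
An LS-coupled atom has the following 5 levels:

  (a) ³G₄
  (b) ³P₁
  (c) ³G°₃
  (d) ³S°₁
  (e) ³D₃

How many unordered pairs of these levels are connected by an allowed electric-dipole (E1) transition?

(a)–(b): forbidden (parity, ΔL, ΔJ).
(a)–(c): allowed.
(a)–(d): forbidden (ΔL, ΔJ).
(a)–(e): forbidden (parity, ΔL).
(b)–(c): forbidden (ΔL, ΔJ).
(b)–(d): allowed.
(b)–(e): forbidden (parity, ΔJ).
(c)–(d): forbidden (parity, ΔL, ΔJ).
(c)–(e): forbidden (ΔL).
(d)–(e): forbidden (ΔL, ΔJ).
Allowed pairs: 2 of 10.

2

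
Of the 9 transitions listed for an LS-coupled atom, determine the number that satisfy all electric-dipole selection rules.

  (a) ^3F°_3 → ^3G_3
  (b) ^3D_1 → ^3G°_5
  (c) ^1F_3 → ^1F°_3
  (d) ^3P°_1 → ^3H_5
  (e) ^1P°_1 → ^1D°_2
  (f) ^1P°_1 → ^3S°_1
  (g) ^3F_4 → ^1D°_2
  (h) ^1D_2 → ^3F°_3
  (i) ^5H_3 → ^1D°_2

(a) allowed
(b) forbidden (ΔL, ΔJ fail)
(c) allowed
(d) forbidden (ΔL, ΔJ fail)
(e) forbidden (parity fails)
(f) forbidden (parity, ΔS fail)
(g) forbidden (ΔS, ΔJ fail)
(h) forbidden (ΔS fails)
(i) forbidden (ΔS, ΔL fail)
Total allowed: 2 of 9.

2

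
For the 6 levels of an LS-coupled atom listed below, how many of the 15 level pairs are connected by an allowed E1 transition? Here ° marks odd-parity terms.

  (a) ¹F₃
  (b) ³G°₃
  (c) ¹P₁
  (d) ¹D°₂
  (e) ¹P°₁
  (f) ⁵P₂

(a)–(b): forbidden (ΔS).
(a)–(c): forbidden (parity, ΔL, ΔJ).
(a)–(d): allowed.
(a)–(e): forbidden (ΔL, ΔJ).
(a)–(f): forbidden (parity, ΔS, ΔL).
(b)–(c): forbidden (ΔS, ΔL, ΔJ).
(b)–(d): forbidden (parity, ΔS, ΔL).
(b)–(e): forbidden (parity, ΔS, ΔL, ΔJ).
(b)–(f): forbidden (ΔS, ΔL).
(c)–(d): allowed.
(c)–(e): allowed.
(c)–(f): forbidden (parity, ΔS).
(d)–(e): forbidden (parity).
(d)–(f): forbidden (ΔS).
(e)–(f): forbidden (ΔS).
Allowed pairs: 3 of 15.

3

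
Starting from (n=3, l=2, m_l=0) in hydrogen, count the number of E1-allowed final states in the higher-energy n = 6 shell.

6

E1 requires Δl = ±1, so l_f ∈ {1, 3}; with 0 ≤ l_f ≤ n_f−1 = 5, the allowed l_f values are {1, 3}.
For l_f = 1: m_f ∈ {m_i−1, m_i, m_i+1} ∩ [−1, 1] = {-1, 0, 1} → 3 states.
For l_f = 3: m_f ∈ {m_i−1, m_i, m_i+1} ∩ [−3, 3] = {-1, 0, 1} → 3 states.
Total: 6.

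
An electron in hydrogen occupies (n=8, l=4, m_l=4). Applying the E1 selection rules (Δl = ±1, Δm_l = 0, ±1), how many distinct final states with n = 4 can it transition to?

E1 requires Δl = ±1, so l_f ∈ {3, 5}; with 0 ≤ l_f ≤ n_f−1 = 3, the allowed l_f values are {3}.
For l_f = 3: m_f ∈ {m_i−1, m_i, m_i+1} ∩ [−3, 3] = {3} → 1 state.
Total: 1.

1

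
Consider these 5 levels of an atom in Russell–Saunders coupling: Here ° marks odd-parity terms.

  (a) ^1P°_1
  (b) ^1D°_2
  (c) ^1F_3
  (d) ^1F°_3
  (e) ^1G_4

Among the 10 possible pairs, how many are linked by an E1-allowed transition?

3

(a)–(b): forbidden (parity).
(a)–(c): forbidden (ΔL, ΔJ).
(a)–(d): forbidden (parity, ΔL, ΔJ).
(a)–(e): forbidden (ΔL, ΔJ).
(b)–(c): allowed.
(b)–(d): forbidden (parity).
(b)–(e): forbidden (ΔL, ΔJ).
(c)–(d): allowed.
(c)–(e): forbidden (parity).
(d)–(e): allowed.
Allowed pairs: 3 of 10.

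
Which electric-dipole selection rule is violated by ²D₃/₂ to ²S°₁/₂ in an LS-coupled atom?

Parity must change: even → odd — ok.
ΔS = 0: S: 1/2 → 1/2 — ok.
ΔL = 0, ±1 (not L=0↔0): L: 2 → 0, ΔL = -2 — fails.
ΔJ = 0, ±1 (not J=0↔0): J: 3/2 → 1/2, ΔJ = -1 — ok.

the ΔL = 0, ±1 rule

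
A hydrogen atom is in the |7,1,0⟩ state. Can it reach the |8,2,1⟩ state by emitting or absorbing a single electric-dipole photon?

l: 1 → 2 (Δl = +1). Δl = ±1 satisfied.
Δm_l = 1 − (0) = +1. E1 requires Δm_l = 0, ±1: satisfied.
All E1 selection rules are satisfied.

allowed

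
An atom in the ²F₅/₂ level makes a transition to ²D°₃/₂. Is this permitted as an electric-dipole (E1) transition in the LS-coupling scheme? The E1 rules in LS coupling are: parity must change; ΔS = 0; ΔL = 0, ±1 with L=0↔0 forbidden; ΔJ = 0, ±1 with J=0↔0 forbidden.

allowed

Reading off the term symbols: S 1/2→1/2, L 3→2, J 5/2→3/2, parity even→odd.
ΔS = 0: S: 1/2 → 1/2 — satisfied.
ΔJ = 0, ±1 (not J=0↔0): J: 5/2 → 3/2, ΔJ = -1 — satisfied.
ΔL = 0, ±1 (not L=0↔0): L: 3 → 2, ΔL = -1 — satisfied.
Parity must change: even → odd — satisfied.
All four E1 rules are satisfied.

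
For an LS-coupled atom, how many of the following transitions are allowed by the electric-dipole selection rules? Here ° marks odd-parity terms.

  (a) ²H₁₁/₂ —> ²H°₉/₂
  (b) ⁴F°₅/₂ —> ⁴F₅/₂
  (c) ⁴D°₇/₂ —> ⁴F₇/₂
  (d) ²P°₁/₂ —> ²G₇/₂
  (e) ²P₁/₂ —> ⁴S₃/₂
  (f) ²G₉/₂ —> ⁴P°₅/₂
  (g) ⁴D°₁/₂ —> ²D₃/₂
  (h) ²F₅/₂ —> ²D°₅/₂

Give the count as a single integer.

4

(a) allowed
(b) allowed
(c) allowed
(d) forbidden (ΔL, ΔJ fail)
(e) forbidden (parity, ΔS fail)
(f) forbidden (ΔS, ΔL, ΔJ fail)
(g) forbidden (ΔS fails)
(h) allowed
Total allowed: 4 of 8.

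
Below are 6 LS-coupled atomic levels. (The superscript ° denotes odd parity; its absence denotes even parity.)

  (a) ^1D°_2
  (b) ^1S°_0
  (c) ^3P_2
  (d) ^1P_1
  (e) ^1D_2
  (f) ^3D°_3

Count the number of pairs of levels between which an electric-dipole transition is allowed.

4

(a)–(b): forbidden (parity, ΔL, ΔJ).
(a)–(c): forbidden (ΔS).
(a)–(d): allowed.
(a)–(e): allowed.
(a)–(f): forbidden (parity, ΔS).
(b)–(c): forbidden (ΔS, ΔJ).
(b)–(d): allowed.
(b)–(e): forbidden (ΔL, ΔJ).
(b)–(f): forbidden (parity, ΔS, ΔL, ΔJ).
(c)–(d): forbidden (parity, ΔS).
(c)–(e): forbidden (parity, ΔS).
(c)–(f): allowed.
(d)–(e): forbidden (parity).
(d)–(f): forbidden (ΔS, ΔJ).
(e)–(f): forbidden (ΔS).
Allowed pairs: 4 of 15.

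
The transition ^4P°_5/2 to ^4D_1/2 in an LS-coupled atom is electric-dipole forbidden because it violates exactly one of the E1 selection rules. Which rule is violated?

Reading off the term symbols: S 3/2→3/2, L 1→2, J 5/2→1/2, parity odd→even.
Parity must change: odd → even — passes.
ΔS = 0: S: 3/2 → 3/2 — passes.
ΔL = 0, ±1 (not L=0↔0): L: 1 → 2, ΔL = +1 — passes.
ΔJ = 0, ±1 (not J=0↔0): J: 5/2 → 1/2, ΔJ = -2 — fails.

the ΔJ = 0, ±1 rule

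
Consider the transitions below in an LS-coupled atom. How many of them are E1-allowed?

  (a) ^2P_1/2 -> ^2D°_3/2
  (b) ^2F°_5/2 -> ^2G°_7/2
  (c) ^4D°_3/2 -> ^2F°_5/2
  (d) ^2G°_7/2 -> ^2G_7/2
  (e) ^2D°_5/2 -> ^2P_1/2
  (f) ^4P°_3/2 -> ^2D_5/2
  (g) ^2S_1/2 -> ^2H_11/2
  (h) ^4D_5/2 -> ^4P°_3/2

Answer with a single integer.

3

(a) allowed
(b) forbidden (parity fails)
(c) forbidden (parity, ΔS fail)
(d) allowed
(e) forbidden (ΔJ fails)
(f) forbidden (ΔS fails)
(g) forbidden (parity, ΔL, ΔJ fail)
(h) allowed
Total allowed: 3 of 8.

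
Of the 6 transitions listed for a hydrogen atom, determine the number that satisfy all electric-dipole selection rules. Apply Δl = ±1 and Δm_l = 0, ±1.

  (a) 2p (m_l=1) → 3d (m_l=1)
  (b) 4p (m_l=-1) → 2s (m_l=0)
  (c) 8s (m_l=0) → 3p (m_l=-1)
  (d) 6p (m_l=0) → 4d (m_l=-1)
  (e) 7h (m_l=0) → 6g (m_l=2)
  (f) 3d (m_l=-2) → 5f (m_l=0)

(a) allowed
(b) allowed
(c) allowed
(d) allowed
(e) forbidden — Δm_l = +2 (E1 requires Δm_l = 0, ±1)
(f) forbidden — Δm_l = +2 (E1 requires Δm_l = 0, ±1)
Total allowed: 4 of 6.

4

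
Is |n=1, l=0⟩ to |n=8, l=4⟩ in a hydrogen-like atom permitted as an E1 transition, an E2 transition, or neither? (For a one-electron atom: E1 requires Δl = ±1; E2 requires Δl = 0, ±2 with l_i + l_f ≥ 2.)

Δl = 4 − 0 = +4; l_i + l_f = 4.
E1 (Δl = ±1): not satisfied.
E2 (Δl = 0,±2, l_i+l_f ≥ 2): not satisfied.

neither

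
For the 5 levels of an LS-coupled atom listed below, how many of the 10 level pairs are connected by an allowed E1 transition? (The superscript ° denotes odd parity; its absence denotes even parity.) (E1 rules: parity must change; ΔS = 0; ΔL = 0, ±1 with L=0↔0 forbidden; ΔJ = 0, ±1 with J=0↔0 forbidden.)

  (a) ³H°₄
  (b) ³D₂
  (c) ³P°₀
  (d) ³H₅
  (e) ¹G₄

(a)–(b): forbidden (ΔL, ΔJ).
(a)–(c): forbidden (parity, ΔL, ΔJ).
(a)–(d): allowed.
(a)–(e): forbidden (ΔS).
(b)–(c): forbidden (ΔJ).
(b)–(d): forbidden (parity, ΔL, ΔJ).
(b)–(e): forbidden (parity, ΔS, ΔL, ΔJ).
(c)–(d): forbidden (ΔL, ΔJ).
(c)–(e): forbidden (ΔS, ΔL, ΔJ).
(d)–(e): forbidden (parity, ΔS).
Allowed pairs: 1 of 10.

1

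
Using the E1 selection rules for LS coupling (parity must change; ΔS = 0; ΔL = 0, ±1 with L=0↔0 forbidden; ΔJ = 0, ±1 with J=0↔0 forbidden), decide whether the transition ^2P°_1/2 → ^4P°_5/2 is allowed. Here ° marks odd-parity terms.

ΔJ = 0, ±1 (not J=0↔0): J: 1/2 → 5/2, ΔJ = +2 — fails.
ΔL = 0, ±1 (not L=0↔0): L: 1 → 1, ΔL = +0 — ok.
Parity must change: odd → odd — fails.
ΔS = 0: S: 1/2 → 3/2 — fails.
Rule(s) violated: parity, ΔS, ΔJ.

forbidden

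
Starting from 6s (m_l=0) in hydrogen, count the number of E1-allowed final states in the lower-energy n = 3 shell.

3

E1 requires Δl = ±1, so l_f ∈ {-1, 1}; with 0 ≤ l_f ≤ n_f−1 = 2, the allowed l_f values are {1}.
For l_f = 1: m_f ∈ {m_i−1, m_i, m_i+1} ∩ [−1, 1] = {-1, 0, 1} → 3 states.
Total: 3.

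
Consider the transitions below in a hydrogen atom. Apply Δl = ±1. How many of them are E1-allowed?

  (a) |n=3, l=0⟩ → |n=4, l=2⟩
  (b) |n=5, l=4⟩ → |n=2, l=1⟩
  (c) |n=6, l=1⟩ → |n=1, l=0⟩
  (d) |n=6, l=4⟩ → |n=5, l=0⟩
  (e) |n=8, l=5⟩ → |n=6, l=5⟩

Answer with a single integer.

1

(a) forbidden — Δl = +2 (E1 requires Δl = ±1)
(b) forbidden — Δl = -3 (E1 requires Δl = ±1)
(c) allowed
(d) forbidden — Δl = -4 (E1 requires Δl = ±1)
(e) forbidden — Δl = +0 (E1 requires Δl = ±1)
Total allowed: 1 of 5.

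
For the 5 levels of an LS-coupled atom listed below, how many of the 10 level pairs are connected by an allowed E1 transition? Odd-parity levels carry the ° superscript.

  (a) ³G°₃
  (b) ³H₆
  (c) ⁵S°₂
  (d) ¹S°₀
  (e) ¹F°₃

0

(a)–(b): forbidden (ΔJ).
(a)–(c): forbidden (parity, ΔS, ΔL).
(a)–(d): forbidden (parity, ΔS, ΔL, ΔJ).
(a)–(e): forbidden (parity, ΔS).
(b)–(c): forbidden (ΔS, ΔL, ΔJ).
(b)–(d): forbidden (ΔS, ΔL, ΔJ).
(b)–(e): forbidden (ΔS, ΔL, ΔJ).
(c)–(d): forbidden (parity, ΔS, ΔL, ΔJ).
(c)–(e): forbidden (parity, ΔS, ΔL).
(d)–(e): forbidden (parity, ΔL, ΔJ).
Allowed pairs: 0 of 10.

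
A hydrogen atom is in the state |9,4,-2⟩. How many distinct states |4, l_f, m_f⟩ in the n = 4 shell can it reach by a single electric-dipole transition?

E1 requires Δl = ±1, so l_f ∈ {3, 5}; with 0 ≤ l_f ≤ n_f−1 = 3, the allowed l_f values are {3}.
For l_f = 3: m_f ∈ {m_i−1, m_i, m_i+1} ∩ [−3, 3] = {-3, -2, -1} → 3 states.
Total: 3.

3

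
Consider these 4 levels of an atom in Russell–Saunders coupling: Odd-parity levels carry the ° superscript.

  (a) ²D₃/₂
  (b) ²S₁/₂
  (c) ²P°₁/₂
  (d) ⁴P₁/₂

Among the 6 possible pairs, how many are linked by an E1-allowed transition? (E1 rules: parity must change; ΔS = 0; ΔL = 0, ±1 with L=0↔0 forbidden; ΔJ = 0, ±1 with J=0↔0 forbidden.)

(a)–(b): forbidden (parity, ΔL).
(a)–(c): allowed.
(a)–(d): forbidden (parity, ΔS).
(b)–(c): allowed.
(b)–(d): forbidden (parity, ΔS).
(c)–(d): forbidden (ΔS).
Allowed pairs: 2 of 6.

2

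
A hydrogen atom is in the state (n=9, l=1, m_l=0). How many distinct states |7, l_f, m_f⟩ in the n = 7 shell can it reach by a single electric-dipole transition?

E1 requires Δl = ±1, so l_f ∈ {0, 2}; with 0 ≤ l_f ≤ n_f−1 = 6, the allowed l_f values are {0, 2}.
For l_f = 0: m_f ∈ {m_i−1, m_i, m_i+1} ∩ [−0, 0] = {0} → 1 state.
For l_f = 2: m_f ∈ {m_i−1, m_i, m_i+1} ∩ [−2, 2] = {-1, 0, 1} → 3 states.
Total: 4.

4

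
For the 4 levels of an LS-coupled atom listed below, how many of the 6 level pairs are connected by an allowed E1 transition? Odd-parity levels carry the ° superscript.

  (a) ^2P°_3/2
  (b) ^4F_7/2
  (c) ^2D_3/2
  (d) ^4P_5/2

1

(a)–(b): forbidden (ΔS, ΔL, ΔJ).
(a)–(c): allowed.
(a)–(d): forbidden (ΔS).
(b)–(c): forbidden (parity, ΔS, ΔJ).
(b)–(d): forbidden (parity, ΔL).
(c)–(d): forbidden (parity, ΔS).
Allowed pairs: 1 of 6.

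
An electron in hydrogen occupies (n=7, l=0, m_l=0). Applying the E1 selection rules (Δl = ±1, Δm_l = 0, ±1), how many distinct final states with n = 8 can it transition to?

E1 requires Δl = ±1, so l_f ∈ {-1, 1}; with 0 ≤ l_f ≤ n_f−1 = 7, the allowed l_f values are {1}.
For l_f = 1: m_f ∈ {m_i−1, m_i, m_i+1} ∩ [−1, 1] = {-1, 0, 1} → 3 states.
Total: 3.

3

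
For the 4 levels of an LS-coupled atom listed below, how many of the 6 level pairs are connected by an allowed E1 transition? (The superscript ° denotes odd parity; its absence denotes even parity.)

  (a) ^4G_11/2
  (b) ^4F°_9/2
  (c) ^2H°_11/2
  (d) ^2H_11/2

(a)–(b): allowed.
(a)–(c): forbidden (ΔS).
(a)–(d): forbidden (parity, ΔS).
(b)–(c): forbidden (parity, ΔS, ΔL).
(b)–(d): forbidden (ΔS, ΔL).
(c)–(d): allowed.
Allowed pairs: 2 of 6.

2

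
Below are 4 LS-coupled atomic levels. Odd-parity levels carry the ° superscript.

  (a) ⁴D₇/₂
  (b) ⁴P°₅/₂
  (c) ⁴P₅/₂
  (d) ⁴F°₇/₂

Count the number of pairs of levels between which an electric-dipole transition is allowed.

3

(a)–(b): allowed.
(a)–(c): forbidden (parity).
(a)–(d): allowed.
(b)–(c): allowed.
(b)–(d): forbidden (parity, ΔL).
(c)–(d): forbidden (ΔL).
Allowed pairs: 3 of 6.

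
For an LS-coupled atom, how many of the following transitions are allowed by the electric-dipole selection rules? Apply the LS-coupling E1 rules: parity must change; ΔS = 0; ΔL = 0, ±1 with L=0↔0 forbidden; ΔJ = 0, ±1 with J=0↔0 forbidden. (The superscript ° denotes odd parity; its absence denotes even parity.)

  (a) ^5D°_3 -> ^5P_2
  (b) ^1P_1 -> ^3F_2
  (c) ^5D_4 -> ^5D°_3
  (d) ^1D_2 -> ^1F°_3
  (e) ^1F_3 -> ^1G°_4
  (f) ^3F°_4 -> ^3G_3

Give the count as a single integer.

(a) allowed
(b) forbidden (parity, ΔS, ΔL fail)
(c) allowed
(d) allowed
(e) allowed
(f) allowed
Total allowed: 5 of 6.

5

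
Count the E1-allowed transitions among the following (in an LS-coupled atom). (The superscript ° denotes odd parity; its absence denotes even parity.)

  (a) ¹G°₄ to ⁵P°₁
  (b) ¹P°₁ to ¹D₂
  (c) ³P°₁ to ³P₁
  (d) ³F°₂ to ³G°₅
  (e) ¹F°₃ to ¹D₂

3

(a) forbidden (parity, ΔS, ΔL, ΔJ fail)
(b) allowed
(c) allowed
(d) forbidden (parity, ΔJ fail)
(e) allowed
Total allowed: 3 of 5.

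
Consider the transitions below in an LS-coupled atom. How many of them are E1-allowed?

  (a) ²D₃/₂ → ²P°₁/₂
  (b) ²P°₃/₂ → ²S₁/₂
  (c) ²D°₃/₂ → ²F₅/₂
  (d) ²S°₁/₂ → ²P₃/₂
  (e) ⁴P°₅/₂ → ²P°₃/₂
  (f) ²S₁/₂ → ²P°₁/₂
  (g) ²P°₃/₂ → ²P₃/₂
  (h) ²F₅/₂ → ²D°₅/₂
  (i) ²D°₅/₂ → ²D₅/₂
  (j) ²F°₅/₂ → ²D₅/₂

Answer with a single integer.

9

(a) allowed
(b) allowed
(c) allowed
(d) allowed
(e) forbidden (parity, ΔS fail)
(f) allowed
(g) allowed
(h) allowed
(i) allowed
(j) allowed
Total allowed: 9 of 10.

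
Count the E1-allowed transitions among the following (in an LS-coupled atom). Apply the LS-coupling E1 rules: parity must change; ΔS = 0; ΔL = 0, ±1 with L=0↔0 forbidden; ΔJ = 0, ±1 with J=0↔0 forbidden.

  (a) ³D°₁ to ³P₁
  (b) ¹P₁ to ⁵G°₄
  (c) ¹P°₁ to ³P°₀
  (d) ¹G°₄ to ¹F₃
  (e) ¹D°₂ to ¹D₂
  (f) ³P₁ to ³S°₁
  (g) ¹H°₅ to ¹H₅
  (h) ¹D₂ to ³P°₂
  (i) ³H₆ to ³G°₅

(a) allowed
(b) forbidden (ΔS, ΔL, ΔJ fail)
(c) forbidden (parity, ΔS fail)
(d) allowed
(e) allowed
(f) allowed
(g) allowed
(h) forbidden (ΔS fails)
(i) allowed
Total allowed: 6 of 9.

6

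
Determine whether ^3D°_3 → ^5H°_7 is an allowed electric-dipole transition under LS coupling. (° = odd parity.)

Reading off the term symbols: S 1→2, L 2→5, J 3→7, parity odd→odd.
Parity must change: odd → odd — violated.
ΔS = 0: S: 1 → 2 — violated.
ΔL = 0, ±1 (not L=0↔0): L: 2 → 5, ΔL = +3 — violated.
ΔJ = 0, ±1 (not J=0↔0): J: 3 → 7, ΔJ = +4 — violated.
Rule(s) violated: parity, ΔS, ΔL, ΔJ.

forbidden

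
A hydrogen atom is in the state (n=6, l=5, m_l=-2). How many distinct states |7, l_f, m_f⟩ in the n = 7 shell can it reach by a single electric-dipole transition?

E1 requires Δl = ±1, so l_f ∈ {4, 6}; with 0 ≤ l_f ≤ n_f−1 = 6, the allowed l_f values are {4, 6}.
For l_f = 4: m_f ∈ {m_i−1, m_i, m_i+1} ∩ [−4, 4] = {-3, -2, -1} → 3 states.
For l_f = 6: m_f ∈ {m_i−1, m_i, m_i+1} ∩ [−6, 6] = {-3, -2, -1} → 3 states.
Total: 6.

6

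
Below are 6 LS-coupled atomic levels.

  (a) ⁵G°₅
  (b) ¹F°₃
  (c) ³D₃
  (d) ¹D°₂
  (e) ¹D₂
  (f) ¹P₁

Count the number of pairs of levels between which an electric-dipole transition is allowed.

(a)–(b): forbidden (parity, ΔS, ΔJ).
(a)–(c): forbidden (ΔS, ΔL, ΔJ).
(a)–(d): forbidden (parity, ΔS, ΔL, ΔJ).
(a)–(e): forbidden (ΔS, ΔL, ΔJ).
(a)–(f): forbidden (ΔS, ΔL, ΔJ).
(b)–(c): forbidden (ΔS).
(b)–(d): forbidden (parity).
(b)–(e): allowed.
(b)–(f): forbidden (ΔL, ΔJ).
(c)–(d): forbidden (ΔS).
(c)–(e): forbidden (parity, ΔS).
(c)–(f): forbidden (parity, ΔS, ΔJ).
(d)–(e): allowed.
(d)–(f): allowed.
(e)–(f): forbidden (parity).
Allowed pairs: 3 of 15.

3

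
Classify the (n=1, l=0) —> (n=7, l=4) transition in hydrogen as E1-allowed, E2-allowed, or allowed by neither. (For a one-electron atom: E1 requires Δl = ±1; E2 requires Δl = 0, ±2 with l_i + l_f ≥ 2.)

neither

Δl = 4 − 0 = +4; l_i + l_f = 4.
E1 (Δl = ±1): not satisfied.
E2 (Δl = 0,±2, l_i+l_f ≥ 2): not satisfied.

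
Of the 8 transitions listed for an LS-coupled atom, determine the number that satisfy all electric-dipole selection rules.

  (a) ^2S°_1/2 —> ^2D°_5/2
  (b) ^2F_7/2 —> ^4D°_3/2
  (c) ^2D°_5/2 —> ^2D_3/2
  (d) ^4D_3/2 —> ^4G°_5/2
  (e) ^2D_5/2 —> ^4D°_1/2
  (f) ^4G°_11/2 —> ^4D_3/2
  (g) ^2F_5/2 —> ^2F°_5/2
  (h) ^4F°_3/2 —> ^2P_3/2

2

(a) forbidden (parity, ΔL, ΔJ fail)
(b) forbidden (ΔS, ΔJ fail)
(c) allowed
(d) forbidden (ΔL fails)
(e) forbidden (ΔS, ΔJ fail)
(f) forbidden (ΔL, ΔJ fail)
(g) allowed
(h) forbidden (ΔS, ΔL fail)
Total allowed: 2 of 8.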